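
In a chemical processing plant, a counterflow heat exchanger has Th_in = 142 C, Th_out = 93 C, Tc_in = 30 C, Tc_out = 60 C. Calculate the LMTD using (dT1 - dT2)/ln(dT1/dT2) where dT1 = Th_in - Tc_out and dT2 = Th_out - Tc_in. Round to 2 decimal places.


dT1 = Th_in - Tc_out = 142 - 60 = 82
dT2 = Th_out - Tc_in = 93 - 30 = 63
LMTD = (dT1 - dT2) / ln(dT1/dT2)
LMTD = (82 - 63) / ln(82/63)
LMTD = 72.08 K


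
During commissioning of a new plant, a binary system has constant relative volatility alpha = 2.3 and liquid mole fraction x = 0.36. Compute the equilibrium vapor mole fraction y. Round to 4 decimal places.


y = alpha*x / (1 + (alpha-1)*x)
y = 2.3*0.36 / (1 + (2.3-1)*0.36)
y = 0.828 / (1 + 0.468)
y = 0.828 / 1.468
y = 0.5640


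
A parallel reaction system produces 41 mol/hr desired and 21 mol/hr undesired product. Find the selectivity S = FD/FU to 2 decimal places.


S = desired product rate / undesired product rate
S = 41 / 21
S = 1.95


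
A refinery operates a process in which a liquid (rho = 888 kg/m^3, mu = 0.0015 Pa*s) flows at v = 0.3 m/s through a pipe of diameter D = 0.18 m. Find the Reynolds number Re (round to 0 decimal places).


Re = rho * v * D / mu
Re = 888 * 0.3 * 0.18 / 0.0015
Re = 47.952 / 0.0015
Re = 31968


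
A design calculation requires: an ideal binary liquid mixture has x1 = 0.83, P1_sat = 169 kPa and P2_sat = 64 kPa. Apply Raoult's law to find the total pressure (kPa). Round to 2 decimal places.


P = x1*P1_sat + x2*P2_sat
x2 = 1 - x1 = 1 - 0.83 = 0.17
P = 0.83*169 + 0.17*64
P = 140.27 + 10.88
P = 151.15 kPa


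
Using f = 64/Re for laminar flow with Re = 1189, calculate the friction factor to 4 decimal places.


f = 64 / Re
f = 64 / 1189
f = 0.0538


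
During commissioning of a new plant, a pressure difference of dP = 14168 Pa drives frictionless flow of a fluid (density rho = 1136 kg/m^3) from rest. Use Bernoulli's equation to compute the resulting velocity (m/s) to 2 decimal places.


v = sqrt(2*dP/rho)
v = sqrt(2*14168/1136)
v = sqrt(24.943662)
v = 4.99 m/s


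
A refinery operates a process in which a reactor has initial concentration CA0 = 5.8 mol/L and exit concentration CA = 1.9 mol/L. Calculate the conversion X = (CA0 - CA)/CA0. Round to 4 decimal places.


X = (CA0 - CA) / CA0
X = (5.8 - 1.9) / 5.8
X = 3.9 / 5.8
X = 0.6724


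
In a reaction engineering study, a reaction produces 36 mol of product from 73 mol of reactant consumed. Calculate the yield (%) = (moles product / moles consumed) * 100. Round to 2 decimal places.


Yield = (moles product / moles consumed) * 100%
Yield = (36 / 73) * 100
Yield = 0.4932 * 100
Yield = 49.32%


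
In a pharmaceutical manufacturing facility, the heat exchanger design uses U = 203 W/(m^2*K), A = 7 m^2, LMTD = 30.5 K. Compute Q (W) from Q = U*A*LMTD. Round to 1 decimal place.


Q = U * A * LMTD
Q = 203 * 7 * 30.5
Q = 43340.5 W


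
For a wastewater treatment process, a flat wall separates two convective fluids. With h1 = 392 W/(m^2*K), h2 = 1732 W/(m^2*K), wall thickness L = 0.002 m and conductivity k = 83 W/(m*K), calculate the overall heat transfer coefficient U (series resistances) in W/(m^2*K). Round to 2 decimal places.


1/U = 1/h1 + L/k + 1/h2
1/U = 1/392 + 0.002/83 + 1/1732
1/U = 0.0025510204 + 2.40964e-05 + 0.0005773672
1/U = 0.003152484
U = 317.21 W/(m^2*K)


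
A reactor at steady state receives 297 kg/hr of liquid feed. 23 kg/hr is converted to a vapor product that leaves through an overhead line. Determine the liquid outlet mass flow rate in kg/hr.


Steady-state mass balance on the main outlet: F_out = F_in - F_removed
F_out = 297 - 23
F_out = 274 kg/hr


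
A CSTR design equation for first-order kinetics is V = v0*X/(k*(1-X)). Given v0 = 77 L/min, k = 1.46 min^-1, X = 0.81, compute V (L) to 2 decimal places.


V = v0 * X / (k * (1 - X))
V = 77 * 0.81 / (1.46 * (1 - 0.81))
V = 62.37 / (1.46 * 0.19)
V = 62.37 / 0.2774
V = 224.84 L


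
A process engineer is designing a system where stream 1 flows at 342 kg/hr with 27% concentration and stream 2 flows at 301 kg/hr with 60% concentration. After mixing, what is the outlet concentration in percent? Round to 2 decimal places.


Mass balance on solute: F1*x1 + F2*x2 = F3*x3
F3 = F1 + F2 = 342 + 301 = 643 kg/hr
x3 = (F1*x1 + F2*x2)/F3
x3 = (342*0.27 + 301*0.6) / 643
x3 = 42.45%


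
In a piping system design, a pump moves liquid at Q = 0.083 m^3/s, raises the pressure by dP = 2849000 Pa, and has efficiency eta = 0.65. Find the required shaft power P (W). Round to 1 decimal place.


P = Q * dP / eta
P = 0.083 * 2849000 / 0.65
P = 236467.0 / 0.65
P = 363795.4 W


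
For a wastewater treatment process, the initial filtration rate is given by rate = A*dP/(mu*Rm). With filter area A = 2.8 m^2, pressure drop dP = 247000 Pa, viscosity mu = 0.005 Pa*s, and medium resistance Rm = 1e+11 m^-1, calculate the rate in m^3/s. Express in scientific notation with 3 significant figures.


rate = A * dP / (mu * Rm)
rate = 2.8 * 247000 / (0.005 * 1e+11)
rate = 691600.0 / 5.000e+08
rate = 1.38e-03 m^3/s


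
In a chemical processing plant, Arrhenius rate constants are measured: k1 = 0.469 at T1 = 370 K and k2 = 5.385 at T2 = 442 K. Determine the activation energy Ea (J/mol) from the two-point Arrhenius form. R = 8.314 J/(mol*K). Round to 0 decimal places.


Ea = R * ln(k2/k1) / (1/T1 - 1/T2)
ln(k2/k1) = ln(5.385/0.469) = 2.4407698
1/T1 - 1/T2 = 1/370 - 1/442 = 0.000440259264
Ea = 8.314 * 2.4407698 / 0.000440259264
Ea = 46092 J/mol


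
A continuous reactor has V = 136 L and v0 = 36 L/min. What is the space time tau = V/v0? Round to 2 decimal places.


tau = V / v0
tau = 136 / 36
tau = 3.78 min


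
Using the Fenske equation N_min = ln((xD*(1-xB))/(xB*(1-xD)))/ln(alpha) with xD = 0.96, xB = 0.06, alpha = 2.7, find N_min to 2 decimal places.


N_min = ln((xD*(1-xB))/(xB*(1-xD))) / ln(alpha)
Numerator inside ln: 0.9024 / 0.0024 = 376.0
ln(376.0) = 5.929589
ln(alpha) = ln(2.7) = 0.993252
N_min = 5.929589 / 0.993252 = 5.97


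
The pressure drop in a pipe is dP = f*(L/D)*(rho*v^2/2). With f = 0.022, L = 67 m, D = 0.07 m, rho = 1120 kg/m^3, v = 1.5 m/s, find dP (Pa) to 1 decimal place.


dP = f * (L/D) * (rho*v^2/2)
dP = 0.022 * (67/0.07) * (1120*1.5^2/2)
L/D = 957.14285714
rho*v^2/2 = 1120*2.25/2 = 1260.0
dP = 0.022 * 957.14285714 * 1260.0
dP = 26532.0 Pa


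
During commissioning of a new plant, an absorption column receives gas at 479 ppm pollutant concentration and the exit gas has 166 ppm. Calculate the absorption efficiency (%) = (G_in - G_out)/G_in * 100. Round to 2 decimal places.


Efficiency = (G_in - G_out) / G_in * 100%
Efficiency = (479 - 166) / 479 * 100
Efficiency = 313 / 479 * 100
Efficiency = 65.34%


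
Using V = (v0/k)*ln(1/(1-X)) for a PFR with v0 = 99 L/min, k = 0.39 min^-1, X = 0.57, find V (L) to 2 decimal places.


V = (v0/k) * ln(1/(1-X))
V = (99/0.39) * ln(1/(1-0.57))
V = 253.846154 * ln(2.325581)
V = 253.846154 * 0.84397
V = 214.24 L


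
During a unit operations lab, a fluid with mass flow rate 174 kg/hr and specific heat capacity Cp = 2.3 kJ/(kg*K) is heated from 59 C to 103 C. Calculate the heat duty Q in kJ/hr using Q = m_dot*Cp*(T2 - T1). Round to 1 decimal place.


Q = m_dot * Cp * (T2 - T1)
Q = 174 * 2.3 * (103 - 59)
Q = 174 * 2.3 * 44
Q = 17608.8 kJ/hr


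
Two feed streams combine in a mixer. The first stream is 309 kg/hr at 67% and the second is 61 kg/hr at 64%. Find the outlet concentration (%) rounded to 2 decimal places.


Mass balance on solute: F1*x1 + F2*x2 = F3*x3
F3 = F1 + F2 = 309 + 61 = 370 kg/hr
x3 = (F1*x1 + F2*x2)/F3
x3 = (309*0.67 + 61*0.64) / 370
x3 = 66.51%


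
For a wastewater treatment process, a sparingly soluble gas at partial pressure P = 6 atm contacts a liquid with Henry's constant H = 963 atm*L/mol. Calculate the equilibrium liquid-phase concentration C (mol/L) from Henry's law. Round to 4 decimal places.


C = P / H
C = 6 / 963
C = 0.0062 mol/L


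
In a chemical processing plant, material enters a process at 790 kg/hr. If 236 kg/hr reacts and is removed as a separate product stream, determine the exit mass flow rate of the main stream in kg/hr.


Steady-state mass balance on the main outlet: F_out = F_in - F_removed
F_out = 790 - 236
F_out = 554 kg/hr


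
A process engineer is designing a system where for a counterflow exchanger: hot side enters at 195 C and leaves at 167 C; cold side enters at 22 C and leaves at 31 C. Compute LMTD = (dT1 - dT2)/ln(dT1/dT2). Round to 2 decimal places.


dT1 = Th_in - Tc_out = 195 - 31 = 164
dT2 = Th_out - Tc_in = 167 - 22 = 145
LMTD = (dT1 - dT2) / ln(dT1/dT2)
LMTD = (164 - 145) / ln(164/145)
LMTD = 154.31 K


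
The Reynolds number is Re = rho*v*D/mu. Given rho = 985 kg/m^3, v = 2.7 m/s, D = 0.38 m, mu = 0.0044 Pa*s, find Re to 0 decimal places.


Re = rho * v * D / mu
Re = 985 * 2.7 * 0.38 / 0.0044
Re = 1010.61 / 0.0044
Re = 229684


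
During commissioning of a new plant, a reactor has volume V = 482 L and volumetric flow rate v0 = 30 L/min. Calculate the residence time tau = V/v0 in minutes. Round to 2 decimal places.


tau = V / v0
tau = 482 / 30
tau = 16.07 min


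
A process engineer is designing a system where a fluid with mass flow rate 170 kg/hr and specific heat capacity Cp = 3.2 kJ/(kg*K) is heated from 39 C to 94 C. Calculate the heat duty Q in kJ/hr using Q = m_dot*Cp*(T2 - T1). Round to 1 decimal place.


Q = m_dot * Cp * (T2 - T1)
Q = 170 * 3.2 * (94 - 39)
Q = 170 * 3.2 * 55
Q = 29920.0 kJ/hr


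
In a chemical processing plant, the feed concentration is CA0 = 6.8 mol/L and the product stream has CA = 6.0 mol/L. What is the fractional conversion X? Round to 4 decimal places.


X = (CA0 - CA) / CA0
X = (6.8 - 6.0) / 6.8
X = 0.8 / 6.8
X = 0.1176


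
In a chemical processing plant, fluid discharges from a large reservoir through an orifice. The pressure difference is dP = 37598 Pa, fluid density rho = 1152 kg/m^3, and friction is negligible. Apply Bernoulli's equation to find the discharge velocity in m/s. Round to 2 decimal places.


v = sqrt(2*dP/rho)
v = sqrt(2*37598/1152)
v = sqrt(65.274306)
v = 8.08 m/s


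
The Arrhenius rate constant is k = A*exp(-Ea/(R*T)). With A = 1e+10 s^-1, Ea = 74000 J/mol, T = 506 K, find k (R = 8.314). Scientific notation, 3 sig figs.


k = A * exp(-Ea/(R*T))
k = 1e+10 * exp(-74000 / (8.314 * 506))
k = 1e+10 * exp(-17.590216)
k = 2.29e+02


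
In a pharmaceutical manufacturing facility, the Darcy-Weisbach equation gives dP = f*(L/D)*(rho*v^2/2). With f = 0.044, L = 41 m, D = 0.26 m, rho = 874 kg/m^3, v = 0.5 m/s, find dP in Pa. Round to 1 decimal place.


dP = f * (L/D) * (rho*v^2/2)
dP = 0.044 * (41/0.26) * (874*0.5^2/2)
L/D = 157.69230769
rho*v^2/2 = 874*0.25/2 = 109.25
dP = 0.044 * 157.69230769 * 109.25
dP = 758.0 Pa


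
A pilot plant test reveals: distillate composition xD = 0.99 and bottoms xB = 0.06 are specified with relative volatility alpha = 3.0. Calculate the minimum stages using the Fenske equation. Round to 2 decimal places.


N_min = ln((xD*(1-xB))/(xB*(1-xD))) / ln(alpha)
Numerator inside ln: 0.9306 / 0.0006 = 1551.0
ln(1551.0) = 7.346655
ln(alpha) = ln(3.0) = 1.098612
N_min = 7.346655 / 1.098612 = 6.69


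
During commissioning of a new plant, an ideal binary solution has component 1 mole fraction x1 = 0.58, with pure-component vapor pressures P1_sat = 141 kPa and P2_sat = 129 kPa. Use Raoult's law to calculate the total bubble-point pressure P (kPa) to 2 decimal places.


P = x1*P1_sat + x2*P2_sat
x2 = 1 - x1 = 1 - 0.58 = 0.42
P = 0.58*141 + 0.42*129
P = 81.78 + 54.18
P = 135.96 kPa


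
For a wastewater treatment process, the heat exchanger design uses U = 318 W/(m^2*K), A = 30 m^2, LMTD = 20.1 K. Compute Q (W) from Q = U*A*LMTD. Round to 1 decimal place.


Q = U * A * LMTD
Q = 318 * 30 * 20.1
Q = 191754.0 W


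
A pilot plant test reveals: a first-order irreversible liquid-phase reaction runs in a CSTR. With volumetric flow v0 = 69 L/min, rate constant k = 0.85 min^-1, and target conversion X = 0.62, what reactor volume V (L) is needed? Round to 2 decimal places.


V = v0 * X / (k * (1 - X))
V = 69 * 0.62 / (0.85 * (1 - 0.62))
V = 42.78 / (0.85 * 0.38)
V = 42.78 / 0.323
V = 132.45 L


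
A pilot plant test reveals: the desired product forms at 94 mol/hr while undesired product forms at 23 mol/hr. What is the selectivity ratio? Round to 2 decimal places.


S = desired product rate / undesired product rate
S = 94 / 23
S = 4.09


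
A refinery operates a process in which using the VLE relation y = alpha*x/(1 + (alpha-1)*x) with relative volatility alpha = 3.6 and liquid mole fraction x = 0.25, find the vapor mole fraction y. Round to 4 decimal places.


y = alpha*x / (1 + (alpha-1)*x)
y = 3.6*0.25 / (1 + (3.6-1)*0.25)
y = 0.9 / (1 + 0.65)
y = 0.9 / 1.65
y = 0.5455


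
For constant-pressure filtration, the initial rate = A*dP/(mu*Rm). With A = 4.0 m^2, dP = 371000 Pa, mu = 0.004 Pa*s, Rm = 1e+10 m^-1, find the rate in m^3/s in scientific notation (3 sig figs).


rate = A * dP / (mu * Rm)
rate = 4.0 * 371000 / (0.004 * 1e+10)
rate = 1484000.0 / 4.000e+07
rate = 3.71e-02 m^3/s


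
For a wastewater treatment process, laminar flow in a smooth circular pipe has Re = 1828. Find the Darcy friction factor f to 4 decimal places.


f = 64 / Re
f = 64 / 1828
f = 0.0350


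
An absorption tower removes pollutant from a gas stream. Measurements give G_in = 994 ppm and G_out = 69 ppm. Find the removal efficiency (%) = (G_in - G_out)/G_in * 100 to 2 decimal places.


Efficiency = (G_in - G_out) / G_in * 100%
Efficiency = (994 - 69) / 994 * 100
Efficiency = 925 / 994 * 100
Efficiency = 93.06%


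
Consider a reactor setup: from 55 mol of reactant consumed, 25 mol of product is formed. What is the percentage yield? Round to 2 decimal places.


Yield = (moles product / moles consumed) * 100%
Yield = (25 / 55) * 100
Yield = 0.4545 * 100
Yield = 45.45%


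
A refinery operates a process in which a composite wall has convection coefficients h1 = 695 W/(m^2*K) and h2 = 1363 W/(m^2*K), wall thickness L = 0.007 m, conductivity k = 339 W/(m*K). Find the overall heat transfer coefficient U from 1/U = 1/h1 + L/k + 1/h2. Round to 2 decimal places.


1/U = 1/h1 + L/k + 1/h2
1/U = 1/695 + 0.007/339 + 1/1363
1/U = 0.0014388489 + 2.0649e-05 + 0.0007336757
1/U = 0.0021931736
U = 455.96 W/(m^2*K)


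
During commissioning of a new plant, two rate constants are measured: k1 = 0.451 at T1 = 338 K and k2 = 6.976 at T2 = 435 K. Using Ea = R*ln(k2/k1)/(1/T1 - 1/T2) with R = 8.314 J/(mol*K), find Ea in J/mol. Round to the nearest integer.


Ea = R * ln(k2/k1) / (1/T1 - 1/T2)
ln(k2/k1) = ln(6.976/0.451) = 2.7387636
1/T1 - 1/T2 = 1/338 - 1/435 = 0.000659729307
Ea = 8.314 * 2.7387636 / 0.000659729307
Ea = 34514 J/mol


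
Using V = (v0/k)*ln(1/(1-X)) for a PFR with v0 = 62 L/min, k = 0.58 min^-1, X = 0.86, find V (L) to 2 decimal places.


V = (v0/k) * ln(1/(1-X))
V = (62/0.58) * ln(1/(1-0.86))
V = 106.896552 * ln(7.142857)
V = 106.896552 * 1.966113
V = 210.17 L


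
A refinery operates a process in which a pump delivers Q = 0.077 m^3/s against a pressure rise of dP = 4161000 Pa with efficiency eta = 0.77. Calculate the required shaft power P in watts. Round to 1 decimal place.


P = Q * dP / eta
P = 0.077 * 4161000 / 0.77
P = 320397.0 / 0.77
P = 416100.0 W


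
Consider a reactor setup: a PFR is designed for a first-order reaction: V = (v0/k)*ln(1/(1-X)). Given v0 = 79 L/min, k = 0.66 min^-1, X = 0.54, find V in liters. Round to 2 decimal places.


V = (v0/k) * ln(1/(1-X))
V = (79/0.66) * ln(1/(1-0.54))
V = 119.69697 * ln(2.173913)
V = 119.69697 * 0.776529
V = 92.95 L


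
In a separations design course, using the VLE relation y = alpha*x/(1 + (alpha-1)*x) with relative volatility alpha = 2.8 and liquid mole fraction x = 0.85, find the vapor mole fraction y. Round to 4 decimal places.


y = alpha*x / (1 + (alpha-1)*x)
y = 2.8*0.85 / (1 + (2.8-1)*0.85)
y = 2.38 / (1 + 1.53)
y = 2.38 / 2.53
y = 0.9407


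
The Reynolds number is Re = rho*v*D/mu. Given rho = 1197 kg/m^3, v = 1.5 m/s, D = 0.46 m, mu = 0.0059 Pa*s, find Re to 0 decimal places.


Re = rho * v * D / mu
Re = 1197 * 1.5 * 0.46 / 0.0059
Re = 825.93 / 0.0059
Re = 139988


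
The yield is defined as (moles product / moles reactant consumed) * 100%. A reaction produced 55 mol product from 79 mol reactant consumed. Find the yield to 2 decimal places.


Yield = (moles product / moles consumed) * 100%
Yield = (55 / 79) * 100
Yield = 0.6962 * 100
Yield = 69.62%


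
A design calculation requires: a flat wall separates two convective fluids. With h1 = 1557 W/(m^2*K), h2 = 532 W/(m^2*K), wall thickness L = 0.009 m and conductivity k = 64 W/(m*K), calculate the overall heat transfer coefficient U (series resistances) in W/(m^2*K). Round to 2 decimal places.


1/U = 1/h1 + L/k + 1/h2
1/U = 1/1557 + 0.009/64 + 1/532
1/U = 0.0006422608 + 0.000140625 + 0.0018796992
1/U = 0.002662585
U = 375.57 W/(m^2*K)


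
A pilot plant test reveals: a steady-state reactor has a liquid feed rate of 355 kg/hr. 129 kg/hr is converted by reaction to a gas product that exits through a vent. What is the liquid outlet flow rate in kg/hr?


Steady-state mass balance on the main outlet: F_out = F_in - F_removed
F_out = 355 - 129
F_out = 226 kg/hr


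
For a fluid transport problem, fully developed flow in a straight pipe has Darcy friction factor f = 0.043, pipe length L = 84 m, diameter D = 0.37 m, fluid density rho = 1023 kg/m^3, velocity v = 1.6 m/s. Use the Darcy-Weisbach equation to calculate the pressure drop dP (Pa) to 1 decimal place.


dP = f * (L/D) * (rho*v^2/2)
dP = 0.043 * (84/0.37) * (1023*1.6^2/2)
L/D = 227.02702703
rho*v^2/2 = 1023*2.56/2 = 1309.44
dP = 0.043 * 227.02702703 * 1309.44
dP = 12783.0 Pa


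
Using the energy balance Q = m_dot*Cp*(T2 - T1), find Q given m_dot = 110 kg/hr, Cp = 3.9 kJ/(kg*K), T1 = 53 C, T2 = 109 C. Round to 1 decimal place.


Q = m_dot * Cp * (T2 - T1)
Q = 110 * 3.9 * (109 - 53)
Q = 110 * 3.9 * 56
Q = 24024.0 kJ/hr


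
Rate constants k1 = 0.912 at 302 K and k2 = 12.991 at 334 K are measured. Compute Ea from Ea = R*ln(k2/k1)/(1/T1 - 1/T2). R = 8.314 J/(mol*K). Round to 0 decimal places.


Ea = R * ln(k2/k1) / (1/T1 - 1/T2)
ln(k2/k1) = ln(12.991/0.912) = 2.6563721
1/T1 - 1/T2 = 1/302 - 1/334 = 0.000317246302
Ea = 8.314 * 2.6563721 / 0.000317246302
Ea = 69615 J/mol


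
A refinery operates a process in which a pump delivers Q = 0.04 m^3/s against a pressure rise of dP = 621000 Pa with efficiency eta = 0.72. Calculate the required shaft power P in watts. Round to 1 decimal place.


P = Q * dP / eta
P = 0.04 * 621000 / 0.72
P = 24840.0 / 0.72
P = 34500.0 W


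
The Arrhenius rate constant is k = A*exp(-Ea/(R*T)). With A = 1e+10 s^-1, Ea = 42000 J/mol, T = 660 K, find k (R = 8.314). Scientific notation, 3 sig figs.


k = A * exp(-Ea/(R*T))
k = 1e+10 * exp(-42000 / (8.314 * 660))
k = 1e+10 * exp(-7.654121)
k = 4.74e+06


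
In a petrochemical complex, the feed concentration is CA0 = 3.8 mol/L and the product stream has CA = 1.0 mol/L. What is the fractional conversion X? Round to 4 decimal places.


X = (CA0 - CA) / CA0
X = (3.8 - 1.0) / 3.8
X = 2.8 / 3.8
X = 0.7368


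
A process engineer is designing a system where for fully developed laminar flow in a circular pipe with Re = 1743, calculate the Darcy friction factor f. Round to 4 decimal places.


f = 64 / Re
f = 64 / 1743
f = 0.0367


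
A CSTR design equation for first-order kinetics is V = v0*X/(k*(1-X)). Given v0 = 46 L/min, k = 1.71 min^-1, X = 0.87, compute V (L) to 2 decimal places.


V = v0 * X / (k * (1 - X))
V = 46 * 0.87 / (1.71 * (1 - 0.87))
V = 40.02 / (1.71 * 0.13)
V = 40.02 / 0.2223
V = 180.03 L


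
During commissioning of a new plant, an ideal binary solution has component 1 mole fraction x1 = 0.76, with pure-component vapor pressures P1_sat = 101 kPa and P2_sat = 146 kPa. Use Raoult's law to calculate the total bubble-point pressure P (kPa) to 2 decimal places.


P = x1*P1_sat + x2*P2_sat
x2 = 1 - x1 = 1 - 0.76 = 0.24
P = 0.76*101 + 0.24*146
P = 76.76 + 35.04
P = 111.80 kPa


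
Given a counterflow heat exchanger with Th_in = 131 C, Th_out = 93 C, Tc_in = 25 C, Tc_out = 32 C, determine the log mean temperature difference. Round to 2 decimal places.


dT1 = Th_in - Tc_out = 131 - 32 = 99
dT2 = Th_out - Tc_in = 93 - 25 = 68
LMTD = (dT1 - dT2) / ln(dT1/dT2)
LMTD = (99 - 68) / ln(99/68)
LMTD = 82.53 K


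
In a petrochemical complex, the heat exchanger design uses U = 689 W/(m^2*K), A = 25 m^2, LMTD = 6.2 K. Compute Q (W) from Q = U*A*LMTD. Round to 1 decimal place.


Q = U * A * LMTD
Q = 689 * 25 * 6.2
Q = 106795.0 W


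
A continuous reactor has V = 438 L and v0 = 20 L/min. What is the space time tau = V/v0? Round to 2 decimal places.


tau = V / v0
tau = 438 / 20
tau = 21.90 min


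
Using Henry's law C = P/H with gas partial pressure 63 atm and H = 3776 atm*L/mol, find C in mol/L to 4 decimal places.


C = P / H
C = 63 / 3776
C = 0.0167 mol/L


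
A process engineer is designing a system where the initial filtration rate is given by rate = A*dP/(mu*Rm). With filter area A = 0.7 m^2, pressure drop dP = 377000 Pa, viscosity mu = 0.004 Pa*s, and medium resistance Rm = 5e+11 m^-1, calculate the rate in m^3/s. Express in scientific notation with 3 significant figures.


rate = A * dP / (mu * Rm)
rate = 0.7 * 377000 / (0.004 * 5e+11)
rate = 263900.0 / 2.000e+09
rate = 1.32e-04 m^3/s


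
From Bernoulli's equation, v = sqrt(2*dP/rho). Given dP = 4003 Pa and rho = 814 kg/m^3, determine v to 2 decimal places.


v = sqrt(2*dP/rho)
v = sqrt(2*4003/814)
v = sqrt(9.835381)
v = 3.14 m/s


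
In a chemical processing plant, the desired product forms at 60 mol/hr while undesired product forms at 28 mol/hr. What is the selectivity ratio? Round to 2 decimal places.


S = desired product rate / undesired product rate
S = 60 / 28
S = 2.14


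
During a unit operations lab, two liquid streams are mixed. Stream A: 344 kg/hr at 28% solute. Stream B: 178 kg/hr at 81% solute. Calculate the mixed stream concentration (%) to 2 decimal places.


Mass balance on solute: F1*x1 + F2*x2 = F3*x3
F3 = F1 + F2 = 344 + 178 = 522 kg/hr
x3 = (F1*x1 + F2*x2)/F3
x3 = (344*0.28 + 178*0.81) / 522
x3 = 46.07%


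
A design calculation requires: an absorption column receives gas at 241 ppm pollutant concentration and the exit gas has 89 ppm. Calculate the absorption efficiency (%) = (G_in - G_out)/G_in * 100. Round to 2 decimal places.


Efficiency = (G_in - G_out) / G_in * 100%
Efficiency = (241 - 89) / 241 * 100
Efficiency = 152 / 241 * 100
Efficiency = 63.07%


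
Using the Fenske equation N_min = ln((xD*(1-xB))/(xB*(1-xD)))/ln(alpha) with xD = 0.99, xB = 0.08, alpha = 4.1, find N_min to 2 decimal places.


N_min = ln((xD*(1-xB))/(xB*(1-xD))) / ln(alpha)
Numerator inside ln: 0.9108 / 0.0008 = 1138.5
ln(1138.5) = 7.037467
ln(alpha) = ln(4.1) = 1.410987
N_min = 7.037467 / 1.410987 = 4.99


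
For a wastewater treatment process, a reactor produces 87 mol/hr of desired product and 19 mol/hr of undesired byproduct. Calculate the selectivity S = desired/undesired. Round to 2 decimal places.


S = desired product rate / undesired product rate
S = 87 / 19
S = 4.58


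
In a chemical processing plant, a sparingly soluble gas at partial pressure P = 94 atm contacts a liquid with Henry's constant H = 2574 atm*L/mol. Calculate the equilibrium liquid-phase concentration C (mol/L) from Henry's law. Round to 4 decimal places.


C = P / H
C = 94 / 2574
C = 0.0365 mol/L


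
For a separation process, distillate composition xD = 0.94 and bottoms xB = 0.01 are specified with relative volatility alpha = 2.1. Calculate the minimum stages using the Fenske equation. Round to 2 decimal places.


N_min = ln((xD*(1-xB))/(xB*(1-xD))) / ln(alpha)
Numerator inside ln: 0.9306 / 0.0006 = 1551.0
ln(1551.0) = 7.346655
ln(alpha) = ln(2.1) = 0.741937
N_min = 7.346655 / 0.741937 = 9.90


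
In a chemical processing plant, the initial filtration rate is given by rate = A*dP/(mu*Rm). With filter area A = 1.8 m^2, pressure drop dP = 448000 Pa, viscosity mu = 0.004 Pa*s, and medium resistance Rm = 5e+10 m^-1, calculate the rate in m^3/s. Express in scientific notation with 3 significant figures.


rate = A * dP / (mu * Rm)
rate = 1.8 * 448000 / (0.004 * 5e+10)
rate = 806400.0 / 2.000e+08
rate = 4.03e-03 m^3/s


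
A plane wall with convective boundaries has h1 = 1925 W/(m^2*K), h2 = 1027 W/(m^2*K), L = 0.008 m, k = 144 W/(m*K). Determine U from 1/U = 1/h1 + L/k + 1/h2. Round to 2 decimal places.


1/U = 1/h1 + L/k + 1/h2
1/U = 1/1925 + 0.008/144 + 1/1027
1/U = 0.0005194805 + 5.55556e-05 + 0.0009737098
1/U = 0.0015487459
U = 645.68 W/(m^2*K)


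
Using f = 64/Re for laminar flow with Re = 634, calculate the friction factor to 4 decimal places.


f = 64 / Re
f = 64 / 634
f = 0.1009


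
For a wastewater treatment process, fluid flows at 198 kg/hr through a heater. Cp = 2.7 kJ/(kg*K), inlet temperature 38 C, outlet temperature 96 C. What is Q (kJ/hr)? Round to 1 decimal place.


Q = m_dot * Cp * (T2 - T1)
Q = 198 * 2.7 * (96 - 38)
Q = 198 * 2.7 * 58
Q = 31006.8 kJ/hr


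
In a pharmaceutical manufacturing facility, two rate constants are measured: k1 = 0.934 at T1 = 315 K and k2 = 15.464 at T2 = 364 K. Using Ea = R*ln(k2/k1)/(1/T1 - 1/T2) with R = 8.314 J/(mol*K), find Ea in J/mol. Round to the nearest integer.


Ea = R * ln(k2/k1) / (1/T1 - 1/T2)
ln(k2/k1) = ln(15.464/0.934) = 2.8067936
1/T1 - 1/T2 = 1/315 - 1/364 = 0.000427350427
Ea = 8.314 * 2.8067936 / 0.000427350427
Ea = 54605 J/mol


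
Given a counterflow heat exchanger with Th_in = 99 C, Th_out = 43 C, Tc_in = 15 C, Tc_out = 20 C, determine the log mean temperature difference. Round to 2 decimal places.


dT1 = Th_in - Tc_out = 99 - 20 = 79
dT2 = Th_out - Tc_in = 43 - 15 = 28
LMTD = (dT1 - dT2) / ln(dT1/dT2)
LMTD = (79 - 28) / ln(79/28)
LMTD = 49.17 K


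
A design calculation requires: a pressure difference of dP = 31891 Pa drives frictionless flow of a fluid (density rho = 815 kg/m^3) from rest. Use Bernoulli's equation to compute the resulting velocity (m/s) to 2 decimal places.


v = sqrt(2*dP/rho)
v = sqrt(2*31891/815)
v = sqrt(78.260123)
v = 8.85 m/s


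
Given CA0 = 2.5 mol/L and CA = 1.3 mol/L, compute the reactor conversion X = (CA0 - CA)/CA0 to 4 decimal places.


X = (CA0 - CA) / CA0
X = (2.5 - 1.3) / 2.5
X = 1.2 / 2.5
X = 0.4800


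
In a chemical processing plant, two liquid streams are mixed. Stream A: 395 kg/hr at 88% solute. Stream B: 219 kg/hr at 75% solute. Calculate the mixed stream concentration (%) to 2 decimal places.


Mass balance on solute: F1*x1 + F2*x2 = F3*x3
F3 = F1 + F2 = 395 + 219 = 614 kg/hr
x3 = (F1*x1 + F2*x2)/F3
x3 = (395*0.88 + 219*0.75) / 614
x3 = 83.36%


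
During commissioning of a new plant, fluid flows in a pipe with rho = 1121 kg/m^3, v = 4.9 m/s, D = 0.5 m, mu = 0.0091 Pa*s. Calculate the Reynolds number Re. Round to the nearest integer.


Re = rho * v * D / mu
Re = 1121 * 4.9 * 0.5 / 0.0091
Re = 2746.45 / 0.0091
Re = 301808


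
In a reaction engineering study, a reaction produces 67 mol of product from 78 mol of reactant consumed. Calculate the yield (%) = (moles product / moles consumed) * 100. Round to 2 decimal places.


Yield = (moles product / moles consumed) * 100%
Yield = (67 / 78) * 100
Yield = 0.859 * 100
Yield = 85.90%


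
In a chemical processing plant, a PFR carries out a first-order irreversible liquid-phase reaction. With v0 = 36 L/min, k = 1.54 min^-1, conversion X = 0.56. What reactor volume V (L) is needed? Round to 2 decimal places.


V = (v0/k) * ln(1/(1-X))
V = (36/1.54) * ln(1/(1-0.56))
V = 23.376623 * ln(2.272727)
V = 23.376623 * 0.82098
V = 19.19 L


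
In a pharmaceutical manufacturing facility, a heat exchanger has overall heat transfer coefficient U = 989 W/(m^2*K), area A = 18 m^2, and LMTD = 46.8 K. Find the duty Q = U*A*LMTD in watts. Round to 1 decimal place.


Q = U * A * LMTD
Q = 989 * 18 * 46.8
Q = 833133.6 W


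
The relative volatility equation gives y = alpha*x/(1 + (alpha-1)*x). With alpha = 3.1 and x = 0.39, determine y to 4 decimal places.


y = alpha*x / (1 + (alpha-1)*x)
y = 3.1*0.39 / (1 + (3.1-1)*0.39)
y = 1.209 / (1 + 0.819)
y = 1.209 / 1.819
y = 0.6647


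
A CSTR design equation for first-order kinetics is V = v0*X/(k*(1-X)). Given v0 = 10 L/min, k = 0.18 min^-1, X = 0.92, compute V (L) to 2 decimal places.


V = v0 * X / (k * (1 - X))
V = 10 * 0.92 / (0.18 * (1 - 0.92))
V = 9.2 / (0.18 * 0.08)
V = 9.2 / 0.0144
V = 638.89 L


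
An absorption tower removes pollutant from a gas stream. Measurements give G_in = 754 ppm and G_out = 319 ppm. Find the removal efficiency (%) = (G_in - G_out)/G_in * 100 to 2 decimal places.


Efficiency = (G_in - G_out) / G_in * 100%
Efficiency = (754 - 319) / 754 * 100
Efficiency = 435 / 754 * 100
Efficiency = 57.69%


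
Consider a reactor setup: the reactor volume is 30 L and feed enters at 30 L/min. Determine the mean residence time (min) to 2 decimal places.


tau = V / v0
tau = 30 / 30
tau = 1.00 min


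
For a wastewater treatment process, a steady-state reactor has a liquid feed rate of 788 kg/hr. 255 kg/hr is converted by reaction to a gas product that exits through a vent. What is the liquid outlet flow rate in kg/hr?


Steady-state mass balance on the main outlet: F_out = F_in - F_removed
F_out = 788 - 255
F_out = 533 kg/hr


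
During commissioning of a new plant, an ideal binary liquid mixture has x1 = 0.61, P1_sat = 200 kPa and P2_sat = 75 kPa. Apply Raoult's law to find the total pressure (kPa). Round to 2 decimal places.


P = x1*P1_sat + x2*P2_sat
x2 = 1 - x1 = 1 - 0.61 = 0.39
P = 0.61*200 + 0.39*75
P = 122.0 + 29.25
P = 151.25 kPa


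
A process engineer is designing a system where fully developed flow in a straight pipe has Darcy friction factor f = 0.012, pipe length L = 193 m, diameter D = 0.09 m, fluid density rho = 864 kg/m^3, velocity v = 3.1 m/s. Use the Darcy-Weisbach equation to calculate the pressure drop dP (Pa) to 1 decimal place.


dP = f * (L/D) * (rho*v^2/2)
dP = 0.012 * (193/0.09) * (864*3.1^2/2)
L/D = 2144.44444444
rho*v^2/2 = 864*9.61/2 = 4151.52
dP = 0.012 * 2144.44444444 * 4151.52
dP = 106832.4 Pa


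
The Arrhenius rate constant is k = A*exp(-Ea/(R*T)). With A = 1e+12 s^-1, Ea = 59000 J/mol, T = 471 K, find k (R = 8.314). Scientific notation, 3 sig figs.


k = A * exp(-Ea/(R*T))
k = 1e+12 * exp(-59000 / (8.314 * 471))
k = 1e+12 * exp(-15.066802)
k = 2.86e+05


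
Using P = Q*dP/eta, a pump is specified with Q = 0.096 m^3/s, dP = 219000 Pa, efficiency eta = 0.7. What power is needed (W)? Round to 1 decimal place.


P = Q * dP / eta
P = 0.096 * 219000 / 0.7
P = 21024.0 / 0.7
P = 30034.3 W


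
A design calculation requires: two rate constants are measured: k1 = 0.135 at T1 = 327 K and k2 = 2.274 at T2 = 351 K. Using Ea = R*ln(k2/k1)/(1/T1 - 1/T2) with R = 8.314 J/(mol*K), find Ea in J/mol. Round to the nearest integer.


Ea = R * ln(k2/k1) / (1/T1 - 1/T2)
ln(k2/k1) = ln(2.274/0.135) = 2.8240209
1/T1 - 1/T2 = 1/327 - 1/351 = 0.000209101127
Ea = 8.314 * 2.8240209 / 0.000209101127
Ea = 112285 J/mol


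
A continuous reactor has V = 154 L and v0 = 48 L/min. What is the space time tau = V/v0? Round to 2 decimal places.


tau = V / v0
tau = 154 / 48
tau = 3.21 min


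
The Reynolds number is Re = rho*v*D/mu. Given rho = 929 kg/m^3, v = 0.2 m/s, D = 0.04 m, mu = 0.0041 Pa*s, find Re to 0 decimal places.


Re = rho * v * D / mu
Re = 929 * 0.2 * 0.04 / 0.0041
Re = 7.432 / 0.0041
Re = 1813


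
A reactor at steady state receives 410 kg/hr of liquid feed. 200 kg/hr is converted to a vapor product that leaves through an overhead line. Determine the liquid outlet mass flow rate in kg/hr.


Steady-state mass balance on the main outlet: F_out = F_in - F_removed
F_out = 410 - 200
F_out = 210 kg/hr


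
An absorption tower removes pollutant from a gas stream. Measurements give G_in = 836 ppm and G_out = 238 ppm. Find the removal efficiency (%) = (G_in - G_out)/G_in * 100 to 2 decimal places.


Efficiency = (G_in - G_out) / G_in * 100%
Efficiency = (836 - 238) / 836 * 100
Efficiency = 598 / 836 * 100
Efficiency = 71.53%


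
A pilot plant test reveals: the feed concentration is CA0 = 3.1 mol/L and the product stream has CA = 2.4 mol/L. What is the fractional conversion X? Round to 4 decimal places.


X = (CA0 - CA) / CA0
X = (3.1 - 2.4) / 3.1
X = 0.7 / 3.1
X = 0.2258


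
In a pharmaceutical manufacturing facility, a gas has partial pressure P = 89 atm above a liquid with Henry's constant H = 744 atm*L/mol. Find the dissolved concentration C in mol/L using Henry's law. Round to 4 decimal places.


C = P / H
C = 89 / 744
C = 0.1196 mol/L


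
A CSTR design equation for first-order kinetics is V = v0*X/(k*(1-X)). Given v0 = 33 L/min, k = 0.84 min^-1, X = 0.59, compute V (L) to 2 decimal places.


V = v0 * X / (k * (1 - X))
V = 33 * 0.59 / (0.84 * (1 - 0.59))
V = 19.47 / (0.84 * 0.41)
V = 19.47 / 0.3444
V = 56.53 L


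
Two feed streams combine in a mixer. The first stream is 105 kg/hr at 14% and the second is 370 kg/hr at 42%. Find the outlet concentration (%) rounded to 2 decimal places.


Mass balance on solute: F1*x1 + F2*x2 = F3*x3
F3 = F1 + F2 = 105 + 370 = 475 kg/hr
x3 = (F1*x1 + F2*x2)/F3
x3 = (105*0.14 + 370*0.42) / 475
x3 = 35.81%


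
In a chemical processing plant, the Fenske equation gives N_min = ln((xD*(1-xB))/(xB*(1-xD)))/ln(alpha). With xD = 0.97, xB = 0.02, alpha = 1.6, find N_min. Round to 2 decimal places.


N_min = ln((xD*(1-xB))/(xB*(1-xD))) / ln(alpha)
Numerator inside ln: 0.9506 / 0.0006 = 1584.333333
ln(1584.333333) = 7.367919
ln(alpha) = ln(1.6) = 0.470004
N_min = 7.367919 / 0.470004 = 15.68


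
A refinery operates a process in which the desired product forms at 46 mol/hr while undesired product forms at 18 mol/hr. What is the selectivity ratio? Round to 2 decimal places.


S = desired product rate / undesired product rate
S = 46 / 18
S = 2.56


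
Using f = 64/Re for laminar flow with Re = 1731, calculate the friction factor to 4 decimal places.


f = 64 / Re
f = 64 / 1731
f = 0.0370


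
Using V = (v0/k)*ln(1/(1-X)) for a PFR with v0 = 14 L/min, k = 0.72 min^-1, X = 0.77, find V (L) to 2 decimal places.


V = (v0/k) * ln(1/(1-X))
V = (14/0.72) * ln(1/(1-0.77))
V = 19.444444 * ln(4.347826)
V = 19.444444 * 1.469676
V = 28.58 L


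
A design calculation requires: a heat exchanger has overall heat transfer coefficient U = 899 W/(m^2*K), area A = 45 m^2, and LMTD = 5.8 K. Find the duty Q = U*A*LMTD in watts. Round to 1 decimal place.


Q = U * A * LMTD
Q = 899 * 45 * 5.8
Q = 234639.0 W


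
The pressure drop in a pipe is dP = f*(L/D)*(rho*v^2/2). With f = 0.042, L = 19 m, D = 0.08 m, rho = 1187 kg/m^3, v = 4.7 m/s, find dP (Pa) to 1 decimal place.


dP = f * (L/D) * (rho*v^2/2)
dP = 0.042 * (19/0.08) * (1187*4.7^2/2)
L/D = 237.5
rho*v^2/2 = 1187*22.09/2 = 13110.415
dP = 0.042 * 237.5 * 13110.415
dP = 130776.4 Pa


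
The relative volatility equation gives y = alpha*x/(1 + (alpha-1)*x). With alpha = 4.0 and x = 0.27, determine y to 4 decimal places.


y = alpha*x / (1 + (alpha-1)*x)
y = 4.0*0.27 / (1 + (4.0-1)*0.27)
y = 1.08 / (1 + 0.81)
y = 1.08 / 1.81
y = 0.5967


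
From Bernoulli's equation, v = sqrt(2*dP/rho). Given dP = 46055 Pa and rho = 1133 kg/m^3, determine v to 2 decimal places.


v = sqrt(2*dP/rho)
v = sqrt(2*46055/1133)
v = sqrt(81.29744)
v = 9.02 m/s


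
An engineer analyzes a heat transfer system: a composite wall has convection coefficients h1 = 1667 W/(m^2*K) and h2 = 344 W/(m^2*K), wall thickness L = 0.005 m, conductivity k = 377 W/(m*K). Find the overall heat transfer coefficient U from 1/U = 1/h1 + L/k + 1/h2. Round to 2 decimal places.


1/U = 1/h1 + L/k + 1/h2
1/U = 1/1667 + 0.005/377 + 1/344
1/U = 0.00059988 + 1.32626e-05 + 0.0029069767
1/U = 0.0035201193
U = 284.08 W/(m^2*K)


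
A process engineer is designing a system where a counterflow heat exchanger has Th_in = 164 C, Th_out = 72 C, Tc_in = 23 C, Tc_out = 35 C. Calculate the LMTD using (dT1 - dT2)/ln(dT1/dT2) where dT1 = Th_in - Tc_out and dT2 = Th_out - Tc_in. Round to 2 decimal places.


dT1 = Th_in - Tc_out = 164 - 35 = 129
dT2 = Th_out - Tc_in = 72 - 23 = 49
LMTD = (dT1 - dT2) / ln(dT1/dT2)
LMTD = (129 - 49) / ln(129/49)
LMTD = 82.65 K


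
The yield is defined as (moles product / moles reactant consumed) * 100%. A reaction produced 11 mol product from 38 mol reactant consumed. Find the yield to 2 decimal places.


Yield = (moles product / moles consumed) * 100%
Yield = (11 / 38) * 100
Yield = 0.2895 * 100
Yield = 28.95%


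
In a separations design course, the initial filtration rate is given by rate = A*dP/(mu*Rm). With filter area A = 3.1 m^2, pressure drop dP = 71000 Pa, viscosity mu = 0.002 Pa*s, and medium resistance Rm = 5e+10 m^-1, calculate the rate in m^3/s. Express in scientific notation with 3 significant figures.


rate = A * dP / (mu * Rm)
rate = 3.1 * 71000 / (0.002 * 5e+10)
rate = 220100.0 / 1.000e+08
rate = 2.20e-03 m^3/s


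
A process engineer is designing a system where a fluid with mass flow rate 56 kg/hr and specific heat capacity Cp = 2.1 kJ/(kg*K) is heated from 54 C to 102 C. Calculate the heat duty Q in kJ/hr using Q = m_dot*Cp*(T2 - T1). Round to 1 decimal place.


Q = m_dot * Cp * (T2 - T1)
Q = 56 * 2.1 * (102 - 54)
Q = 56 * 2.1 * 48
Q = 5644.8 kJ/hr


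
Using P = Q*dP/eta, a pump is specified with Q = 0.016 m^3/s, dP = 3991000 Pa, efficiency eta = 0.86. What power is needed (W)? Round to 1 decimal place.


P = Q * dP / eta
P = 0.016 * 3991000 / 0.86
P = 63856.0 / 0.86
P = 74251.2 W


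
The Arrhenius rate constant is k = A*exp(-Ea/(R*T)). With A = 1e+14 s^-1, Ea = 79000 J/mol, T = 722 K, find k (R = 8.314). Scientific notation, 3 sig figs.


k = A * exp(-Ea/(R*T))
k = 1e+14 * exp(-79000 / (8.314 * 722))
k = 1e+14 * exp(-13.160727)
k = 1.92e+08


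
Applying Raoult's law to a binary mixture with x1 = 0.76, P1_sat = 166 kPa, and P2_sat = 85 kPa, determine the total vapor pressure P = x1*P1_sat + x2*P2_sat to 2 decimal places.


P = x1*P1_sat + x2*P2_sat
x2 = 1 - x1 = 1 - 0.76 = 0.24
P = 0.76*166 + 0.24*85
P = 126.16 + 20.4
P = 146.56 kPa


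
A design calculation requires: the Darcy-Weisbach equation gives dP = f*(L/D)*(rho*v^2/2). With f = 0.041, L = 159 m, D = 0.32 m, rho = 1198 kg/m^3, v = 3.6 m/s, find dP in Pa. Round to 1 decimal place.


dP = f * (L/D) * (rho*v^2/2)
dP = 0.041 * (159/0.32) * (1198*3.6^2/2)
L/D = 496.875
rho*v^2/2 = 1198*12.96/2 = 7763.04
dP = 0.041 * 496.875 * 7763.04
dP = 158147.7 Pa


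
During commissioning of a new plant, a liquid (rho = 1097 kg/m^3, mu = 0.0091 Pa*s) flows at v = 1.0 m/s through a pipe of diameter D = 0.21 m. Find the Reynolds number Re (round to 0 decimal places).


Re = rho * v * D / mu
Re = 1097 * 1.0 * 0.21 / 0.0091
Re = 230.37 / 0.0091
Re = 25315


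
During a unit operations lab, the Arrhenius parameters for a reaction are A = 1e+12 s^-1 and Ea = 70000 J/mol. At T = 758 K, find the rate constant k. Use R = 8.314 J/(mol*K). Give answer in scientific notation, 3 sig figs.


k = A * exp(-Ea/(R*T))
k = 1e+12 * exp(-70000 / (8.314 * 758))
k = 1e+12 * exp(-11.107564)
k = 1.50e+07


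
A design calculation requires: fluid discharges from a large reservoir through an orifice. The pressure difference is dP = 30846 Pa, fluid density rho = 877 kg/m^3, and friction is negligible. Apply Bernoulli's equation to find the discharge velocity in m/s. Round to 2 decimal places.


v = sqrt(2*dP/rho)
v = sqrt(2*30846/877)
v = sqrt(70.344356)
v = 8.39 m/s


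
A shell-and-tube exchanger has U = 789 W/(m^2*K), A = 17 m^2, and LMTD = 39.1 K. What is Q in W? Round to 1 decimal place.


Q = U * A * LMTD
Q = 789 * 17 * 39.1
Q = 524448.3 W
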